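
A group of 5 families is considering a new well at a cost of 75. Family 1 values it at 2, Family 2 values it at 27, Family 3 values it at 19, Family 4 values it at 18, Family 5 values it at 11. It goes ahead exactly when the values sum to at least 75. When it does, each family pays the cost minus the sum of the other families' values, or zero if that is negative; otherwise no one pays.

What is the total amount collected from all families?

67

Total value 77 ≥ cost 75, so it is built.
Family 1: others sum to 75; max(0, 75 - 75) = 0.
Family 2: others sum to 50; max(0, 75 - 50) = 25.
Family 3: others sum to 58; max(0, 75 - 58) = 17.
Family 4: others sum to 59; max(0, 75 - 59) = 16.
Family 5: others sum to 66; max(0, 75 - 66) = 9.
Total collected = 0 + 25 + 17 + 16 + 9 = 67.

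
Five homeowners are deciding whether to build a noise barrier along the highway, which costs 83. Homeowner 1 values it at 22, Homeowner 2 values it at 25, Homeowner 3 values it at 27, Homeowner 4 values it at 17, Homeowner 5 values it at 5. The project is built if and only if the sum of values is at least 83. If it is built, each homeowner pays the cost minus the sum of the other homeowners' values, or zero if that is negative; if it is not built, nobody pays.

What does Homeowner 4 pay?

Total value 96 ≥ cost 83, so the project is built.
The other homeowners' values sum to 79.
Cost minus that sum is 83 - 79 = 4.

4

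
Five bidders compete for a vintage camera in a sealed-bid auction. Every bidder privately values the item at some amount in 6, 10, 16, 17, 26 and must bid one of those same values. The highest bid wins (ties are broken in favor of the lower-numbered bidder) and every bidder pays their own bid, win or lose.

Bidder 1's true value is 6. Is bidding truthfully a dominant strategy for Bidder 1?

No

Consider the case where Bidder 2 bids 6, Bidder 3 bids 6, Bidder 4 bids 6 and Bidder 5 bids 10.
Truthful bid 6: loses but pays 6, utility -6.
Bid 10 instead: wins, pays 10, utility 6 - 10 = -4.
Since -4 > -6, bidding 10 is strictly better here, so truthful bidding is not dominant.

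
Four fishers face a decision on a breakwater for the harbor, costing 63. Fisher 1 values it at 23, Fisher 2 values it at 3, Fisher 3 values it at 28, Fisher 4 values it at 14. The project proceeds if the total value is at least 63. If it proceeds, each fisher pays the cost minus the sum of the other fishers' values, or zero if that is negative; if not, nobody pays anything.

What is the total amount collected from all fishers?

50

Total value 68 ≥ cost 63, so it is built.
Fisher 1: others sum to 45; max(0, 63 - 45) = 18.
Fisher 2: others sum to 65; max(0, 63 - 65) = 0.
Fisher 3: others sum to 40; max(0, 63 - 40) = 23.
Fisher 4: others sum to 54; max(0, 63 - 54) = 9.
Total collected = 18 + 0 + 23 + 9 = 50.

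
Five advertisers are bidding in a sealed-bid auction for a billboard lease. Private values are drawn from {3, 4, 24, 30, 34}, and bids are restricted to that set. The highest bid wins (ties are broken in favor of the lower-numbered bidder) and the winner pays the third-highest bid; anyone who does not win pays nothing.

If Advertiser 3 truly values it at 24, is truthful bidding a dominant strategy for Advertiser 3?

No

Consider the case where Advertiser 1 bids 3, Advertiser 2 bids 3, Advertiser 4 bids 3 and Advertiser 5 bids 30.
Truthful bid 24: loses, pays 0, utility 0.
Bid 30 instead: wins, pays 3, utility 24 - 3 = 21.
Since 21 > 0, bidding 30 is strictly better here, so truthful bidding is not dominant.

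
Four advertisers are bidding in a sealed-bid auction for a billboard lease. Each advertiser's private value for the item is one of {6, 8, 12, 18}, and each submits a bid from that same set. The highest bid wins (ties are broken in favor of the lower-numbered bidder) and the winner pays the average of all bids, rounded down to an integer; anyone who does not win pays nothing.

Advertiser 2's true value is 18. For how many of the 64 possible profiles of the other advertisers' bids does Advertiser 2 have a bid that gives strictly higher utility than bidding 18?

Others bid (6, 6, 6): truth gives 9; bid 8 gives 12 > 9. Violating.
Others bid (6, 6, 8): truth gives 9; bid 8 gives 11 > 9. Violating.
Others bid (6, 6, 12): truth gives 8; bid 12 gives 9 > 8. Violating.
Others bid (6, 8, 6): truth gives 9; bid 8 gives 11 > 9. Violating.
Others bid (6, 6, 18): truth gives 6; no alternative beats it.
Others bid (6, 8, 18): truth gives 6; no alternative beats it.
(Checking all 64 profiles: 18 have a profitable deviation, 46 do not.)

18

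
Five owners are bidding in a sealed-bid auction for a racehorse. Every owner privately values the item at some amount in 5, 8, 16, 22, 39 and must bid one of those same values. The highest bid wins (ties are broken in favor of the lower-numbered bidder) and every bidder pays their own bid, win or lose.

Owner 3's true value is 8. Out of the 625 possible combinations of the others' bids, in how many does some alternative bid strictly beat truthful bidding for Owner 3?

Others bid (5, 5, 5, 16): truth gives -8; bid 5 gives -5 > -8. Violating.
Others bid (5, 5, 5, 22): truth gives -8; bid 5 gives -5 > -8. Violating.
Others bid (5, 5, 5, 39): truth gives -8; bid 5 gives -5 > -8. Violating.
Others bid (5, 5, 8, 16): truth gives -8; bid 5 gives -5 > -8. Violating.
Others bid (5, 5, 5, 5): truth gives 0; no alternative beats it.
Others bid (5, 5, 5, 8): truth gives 0; no alternative beats it.
(Checking all 625 profiles: 621 have a profitable deviation, 4 do not.)

621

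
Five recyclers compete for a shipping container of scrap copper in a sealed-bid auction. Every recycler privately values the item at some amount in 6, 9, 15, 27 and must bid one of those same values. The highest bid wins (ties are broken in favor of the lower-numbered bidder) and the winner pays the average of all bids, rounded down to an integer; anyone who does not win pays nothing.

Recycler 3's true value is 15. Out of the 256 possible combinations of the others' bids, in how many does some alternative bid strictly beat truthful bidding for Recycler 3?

37

Others bid (6, 6, 6, 6): truth gives 8; bid 9 gives 9 > 8. Violating.
Others bid (6, 6, 6, 9): truth gives 7; bid 9 gives 8 > 7. Violating.
Others bid (6, 6, 6, 27): truth gives 0; bid 27 gives 1 > 0. Violating.
Others bid (6, 6, 9, 6): truth gives 7; bid 9 gives 8 > 7. Violating.
Others bid (6, 6, 6, 15): truth gives 6; no alternative beats it.
Others bid (6, 6, 9, 15): truth gives 5; no alternative beats it.
(Checking all 256 profiles: 37 have a profitable deviation, 219 do not.)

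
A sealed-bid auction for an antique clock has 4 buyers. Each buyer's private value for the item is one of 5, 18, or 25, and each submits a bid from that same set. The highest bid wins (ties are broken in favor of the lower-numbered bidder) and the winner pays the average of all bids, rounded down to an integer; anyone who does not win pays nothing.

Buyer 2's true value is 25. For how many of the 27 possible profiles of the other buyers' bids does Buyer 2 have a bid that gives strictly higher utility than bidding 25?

Others bid (5, 5, 5): truth gives 15; bid 18 gives 17 > 15. Violating.
Others bid (5, 5, 18): truth gives 12; bid 18 gives 14 > 12. Violating.
Others bid (5, 18, 5): truth gives 12; bid 18 gives 14 > 12. Violating.
Others bid (5, 18, 18): truth gives 9; bid 18 gives 11 > 9. Violating.
Others bid (5, 5, 25): truth gives 10; no alternative beats it.
Others bid (5, 18, 25): truth gives 7; no alternative beats it.
(Checking all 27 profiles: 4 have a profitable deviation, 23 do not.)

4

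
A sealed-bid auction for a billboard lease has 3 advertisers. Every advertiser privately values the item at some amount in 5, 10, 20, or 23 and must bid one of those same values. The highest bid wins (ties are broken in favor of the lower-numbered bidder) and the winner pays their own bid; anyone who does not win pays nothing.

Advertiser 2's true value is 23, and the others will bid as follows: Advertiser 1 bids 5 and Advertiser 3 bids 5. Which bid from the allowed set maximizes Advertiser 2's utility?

10

Bid 5: loses, pays 0, utility 0.
Bid 10: wins, pays 10, utility 23 - 10 = 13.
Bid 20: wins, pays 20, utility 23 - 20 = 3.
Bid 23: wins, pays 23, utility 23 - 23 = 0.
The best choice is 10 with utility 13.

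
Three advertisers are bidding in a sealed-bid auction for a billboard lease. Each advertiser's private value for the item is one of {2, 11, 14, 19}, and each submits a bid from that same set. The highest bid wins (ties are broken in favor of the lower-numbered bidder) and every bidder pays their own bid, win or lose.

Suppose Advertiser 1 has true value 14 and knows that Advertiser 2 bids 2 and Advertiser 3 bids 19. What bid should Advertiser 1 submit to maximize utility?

Bid 2: loses but pays 2, utility -2.
Bid 11: loses but pays 11, utility -11.
Bid 14: loses but pays 14, utility -14.
Bid 19: wins, pays 19, utility 14 - 19 = -5.
The best choice is 2 with utility -2.

2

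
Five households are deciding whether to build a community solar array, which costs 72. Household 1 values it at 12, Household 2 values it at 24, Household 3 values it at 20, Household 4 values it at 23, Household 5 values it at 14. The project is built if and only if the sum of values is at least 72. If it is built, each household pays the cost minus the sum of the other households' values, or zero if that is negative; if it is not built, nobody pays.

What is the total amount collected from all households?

Total value 93 ≥ cost 72, so it is built.
Household 1: others sum to 81; max(0, 72 - 81) = 0.
Household 2: others sum to 69; max(0, 72 - 69) = 3.
Household 3: others sum to 73; max(0, 72 - 73) = 0.
Household 4: others sum to 70; max(0, 72 - 70) = 2.
Household 5: others sum to 79; max(0, 72 - 79) = 0.
Total collected = 0 + 3 + 0 + 2 + 0 = 5.

5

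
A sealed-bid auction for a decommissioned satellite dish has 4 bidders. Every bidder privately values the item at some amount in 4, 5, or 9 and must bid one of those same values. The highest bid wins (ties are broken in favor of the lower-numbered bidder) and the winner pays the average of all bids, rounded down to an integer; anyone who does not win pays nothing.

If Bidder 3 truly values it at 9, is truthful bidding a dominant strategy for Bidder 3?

Consider the case where Bidder 1 bids 4, Bidder 2 bids 4 and Bidder 4 bids 4.
Truthful bid 9: wins, pays 5, utility 9 - 5 = 4.
Bid 5 instead: wins, pays 4, utility 9 - 4 = 5.
Since 5 > 4, bidding 5 is strictly better here, so truthful bidding is not dominant.

No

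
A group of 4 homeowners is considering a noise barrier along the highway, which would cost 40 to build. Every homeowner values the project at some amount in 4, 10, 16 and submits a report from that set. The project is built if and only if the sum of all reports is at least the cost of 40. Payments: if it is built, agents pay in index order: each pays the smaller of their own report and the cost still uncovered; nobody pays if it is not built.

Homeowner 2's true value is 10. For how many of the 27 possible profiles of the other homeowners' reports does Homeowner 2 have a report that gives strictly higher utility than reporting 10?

Others report (4, 16, 16): truth gives 0; report 4 gives 6 > 0. Violating.
Others report (10, 10, 16): truth gives 0; report 4 gives 6 > 0. Violating.
Others report (10, 16, 10): truth gives 0; report 4 gives 6 > 0. Violating.
Others report (10, 16, 16): truth gives 0; report 4 gives 6 > 0. Violating.
Others report (4, 4, 4): truth gives 0; no alternative beats it.
Others report (4, 4, 10): truth gives 0; no alternative beats it.
(Checking all 27 profiles: 10 have a profitable deviation, 17 do not.)

10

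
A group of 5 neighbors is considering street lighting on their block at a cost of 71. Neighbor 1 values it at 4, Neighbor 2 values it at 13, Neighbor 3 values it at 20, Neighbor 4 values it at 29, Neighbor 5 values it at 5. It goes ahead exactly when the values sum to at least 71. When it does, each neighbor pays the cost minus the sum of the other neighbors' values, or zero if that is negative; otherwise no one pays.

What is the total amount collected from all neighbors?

71

Total value 71 ≥ cost 71, so it is built.
Neighbor 1: others sum to 67; max(0, 71 - 67) = 4.
Neighbor 2: others sum to 58; max(0, 71 - 58) = 13.
Neighbor 3: others sum to 51; max(0, 71 - 51) = 20.
Neighbor 4: others sum to 42; max(0, 71 - 42) = 29.
Neighbor 5: others sum to 66; max(0, 71 - 66) = 5.
Total collected = 4 + 13 + 20 + 29 + 5 = 71.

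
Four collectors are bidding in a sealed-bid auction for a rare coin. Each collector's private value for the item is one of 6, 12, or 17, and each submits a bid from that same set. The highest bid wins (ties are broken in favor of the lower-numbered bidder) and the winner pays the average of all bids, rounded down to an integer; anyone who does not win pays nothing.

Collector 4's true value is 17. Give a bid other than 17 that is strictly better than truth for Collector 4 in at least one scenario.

12

Suppose Collector 1 bids 6, Collector 2 bids 6 and Collector 3 bids 6.
Bid 17: wins, pays 8, utility 17 - 8 = 9.
Bid 12: wins, pays 7, utility 17 - 7 = 10.
So bidding 12 beats truth here (10 > 9).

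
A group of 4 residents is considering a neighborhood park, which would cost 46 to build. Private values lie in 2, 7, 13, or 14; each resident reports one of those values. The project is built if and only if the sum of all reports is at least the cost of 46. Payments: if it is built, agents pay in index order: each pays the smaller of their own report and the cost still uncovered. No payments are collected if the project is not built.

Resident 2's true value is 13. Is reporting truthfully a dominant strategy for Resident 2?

Consider the case where Resident 1 reports 13, Resident 3 reports 13 and Resident 4 reports 13.
Truthful report 13: project built, pays 13, utility 13 - 13 = 0.
Report 7 instead: project built, pays 7, utility 13 - 7 = 6.
Since 6 > 0, reporting 7 is strictly better here, so truthful reporting is not dominant.

No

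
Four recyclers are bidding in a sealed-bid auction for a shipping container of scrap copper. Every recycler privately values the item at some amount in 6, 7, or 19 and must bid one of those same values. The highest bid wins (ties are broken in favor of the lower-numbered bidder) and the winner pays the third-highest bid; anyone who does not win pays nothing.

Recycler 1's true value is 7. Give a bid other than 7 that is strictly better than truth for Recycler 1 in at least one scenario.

19

Suppose Recycler 2 bids 6, Recycler 3 bids 6 and Recycler 4 bids 19.
Bid 7: loses, pays 0, utility 0.
Bid 19: wins, pays 6, utility 7 - 6 = 1.
So bidding 19 beats truth here (1 > 0).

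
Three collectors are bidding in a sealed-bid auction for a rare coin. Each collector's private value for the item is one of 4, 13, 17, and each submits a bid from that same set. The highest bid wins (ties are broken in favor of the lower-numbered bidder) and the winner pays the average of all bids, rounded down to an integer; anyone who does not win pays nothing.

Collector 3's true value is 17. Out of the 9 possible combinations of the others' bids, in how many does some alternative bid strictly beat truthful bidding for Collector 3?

Others bid (4, 4): truth gives 9; bid 13 gives 10 > 9. Violating.
Others bid (4, 13): truth gives 6; no alternative beats it.
Others bid (4, 17): truth gives 0; no alternative beats it.
(Checking all 9 profiles: 1 has a profitable deviation, 8 do not.)

1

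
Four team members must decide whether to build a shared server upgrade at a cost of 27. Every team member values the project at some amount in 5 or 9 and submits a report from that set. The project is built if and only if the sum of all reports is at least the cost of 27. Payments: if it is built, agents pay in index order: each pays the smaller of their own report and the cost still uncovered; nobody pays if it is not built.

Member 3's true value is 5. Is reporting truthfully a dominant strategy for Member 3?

Yes

Check each profile of the others' reports and compare truth against every alternative report.
Others report (5, 5, 9): truth gives 0, best alternative gives -4.
Others report (5, 9, 5): truth gives 0, best alternative gives -4.
Others report (5, 9, 9): truth gives 0, best alternative gives -4.
Others report (9, 5, 5): truth gives 0, best alternative gives -4.
Others report (9, 5, 9): truth gives 0, best alternative gives -4.
Others report (9, 9, 5): truth gives 0, best alternative gives -4.
(Remaining 2 profiles checked similarly; truth is weakly best in each.)
In every case the truthful report is at least as good as any alternative, so it is a dominant strategy.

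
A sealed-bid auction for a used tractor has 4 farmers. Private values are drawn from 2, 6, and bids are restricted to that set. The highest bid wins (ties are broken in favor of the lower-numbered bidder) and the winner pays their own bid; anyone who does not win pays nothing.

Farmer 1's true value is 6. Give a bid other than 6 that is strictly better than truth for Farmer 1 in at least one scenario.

2

Suppose Farmer 2 bids 2, Farmer 3 bids 2 and Farmer 4 bids 2.
Bid 6: wins, pays 6, utility 6 - 6 = 0.
Bid 2: wins, pays 2, utility 6 - 2 = 4.
So bidding 2 beats truth here (4 > 0).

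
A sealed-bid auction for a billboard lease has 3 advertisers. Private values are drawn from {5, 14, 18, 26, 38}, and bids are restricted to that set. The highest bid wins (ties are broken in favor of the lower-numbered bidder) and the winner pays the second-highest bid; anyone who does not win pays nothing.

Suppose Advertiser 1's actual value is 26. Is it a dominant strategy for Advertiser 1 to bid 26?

Check each profile of the others' bids and compare truth against every alternative bid.
Others bid (5, 5): truth gives 21, best alternative gives 21.
Others bid (5, 14): truth gives 12, best alternative gives 12.
Others bid (14, 5): truth gives 12, best alternative gives 12.
Others bid (14, 14): truth gives 12, best alternative gives 12.
Others bid (5, 18): truth gives 8, best alternative gives 8.
Others bid (14, 18): truth gives 8, best alternative gives 8.
(Remaining 19 profiles checked similarly; truth is weakly best in each.)
In every case the truthful bid is at least as good as any alternative, so it is a dominant strategy.

Yes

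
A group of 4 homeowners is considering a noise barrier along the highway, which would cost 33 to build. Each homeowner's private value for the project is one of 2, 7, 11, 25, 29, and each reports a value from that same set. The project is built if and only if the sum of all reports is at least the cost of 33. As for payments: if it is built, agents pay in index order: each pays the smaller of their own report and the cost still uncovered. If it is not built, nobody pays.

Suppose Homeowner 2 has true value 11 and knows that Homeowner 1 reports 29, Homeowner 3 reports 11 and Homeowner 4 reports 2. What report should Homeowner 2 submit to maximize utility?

Report 2: project built, pays 2, utility 11 - 2 = 9.
Report 7: project built, pays 4, utility 11 - 4 = 7.
Report 11: project built, pays 4, utility 11 - 4 = 7.
Report 25: project built, pays 4, utility 11 - 4 = 7.
Report 29: project built, pays 4, utility 11 - 4 = 7.
The best choice is 2 with utility 9.

2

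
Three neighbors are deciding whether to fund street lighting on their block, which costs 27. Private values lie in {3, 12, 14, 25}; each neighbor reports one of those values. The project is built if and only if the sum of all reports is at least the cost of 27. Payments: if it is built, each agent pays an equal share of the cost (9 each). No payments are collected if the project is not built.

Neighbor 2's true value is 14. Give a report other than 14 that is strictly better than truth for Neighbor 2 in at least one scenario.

25

Suppose Neighbor 1 reports 3 and Neighbor 3 reports 3.
Report 14: project not built, utility 0.
Report 25: project built, pays 9, utility 14 - 9 = 5.
So reporting 25 beats truth here (5 > 0).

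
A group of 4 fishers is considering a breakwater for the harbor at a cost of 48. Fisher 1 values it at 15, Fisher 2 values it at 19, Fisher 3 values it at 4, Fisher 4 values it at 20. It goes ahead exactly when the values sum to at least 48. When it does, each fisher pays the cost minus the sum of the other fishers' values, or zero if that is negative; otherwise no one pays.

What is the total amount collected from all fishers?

24

Total value 58 ≥ cost 48, so it is built.
Fisher 1: others sum to 43; max(0, 48 - 43) = 5.
Fisher 2: others sum to 39; max(0, 48 - 39) = 9.
Fisher 3: others sum to 54; max(0, 48 - 54) = 0.
Fisher 4: others sum to 38; max(0, 48 - 38) = 10.
Total collected = 5 + 9 + 0 + 10 = 24.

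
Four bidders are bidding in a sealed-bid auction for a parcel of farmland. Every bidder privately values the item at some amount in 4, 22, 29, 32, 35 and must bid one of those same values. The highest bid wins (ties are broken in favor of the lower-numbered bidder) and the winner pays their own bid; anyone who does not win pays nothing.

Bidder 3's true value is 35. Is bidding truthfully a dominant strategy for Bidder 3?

No

Consider the case where Bidder 1 bids 4, Bidder 2 bids 4 and Bidder 4 bids 4.
Truthful bid 35: wins, pays 35, utility 35 - 35 = 0.
Bid 22 instead: wins, pays 22, utility 35 - 22 = 13.
Since 13 > 0, bidding 22 is strictly better here, so truthful bidding is not dominant.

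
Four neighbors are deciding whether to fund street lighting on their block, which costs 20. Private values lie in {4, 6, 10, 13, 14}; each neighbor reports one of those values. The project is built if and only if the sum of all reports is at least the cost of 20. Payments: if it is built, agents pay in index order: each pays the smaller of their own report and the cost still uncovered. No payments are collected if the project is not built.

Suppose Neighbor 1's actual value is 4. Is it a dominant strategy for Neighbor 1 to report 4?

Yes

Check each profile of the others' reports and compare truth against every alternative report.
Others report (4, 4, 6): truth gives 0, best alternative gives -2.
Others report (4, 4, 10): truth gives 0, best alternative gives -2.
Others report (4, 4, 13): truth gives 0, best alternative gives -2.
Others report (4, 4, 14): truth gives 0, best alternative gives -2.
Others report (4, 6, 4): truth gives 0, best alternative gives -2.
Others report (4, 6, 6): truth gives 0, best alternative gives -2.
(Remaining 119 profiles checked similarly; truth is weakly best in each.)
In every case the truthful report is at least as good as any alternative, so it is a dominant strategy.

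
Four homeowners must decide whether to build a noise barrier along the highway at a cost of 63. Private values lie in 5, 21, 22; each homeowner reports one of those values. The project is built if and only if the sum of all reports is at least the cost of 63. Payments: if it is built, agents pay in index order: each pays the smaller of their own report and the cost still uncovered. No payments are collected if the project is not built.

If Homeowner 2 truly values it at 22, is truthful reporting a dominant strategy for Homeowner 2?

No

Consider the case where Homeowner 1 reports 5, Homeowner 3 reports 21 and Homeowner 4 reports 21.
Truthful report 22: project built, pays 22, utility 22 - 22 = 0.
Report 21 instead: project built, pays 21, utility 22 - 21 = 1.
Since 1 > 0, reporting 21 is strictly better here, so truthful reporting is not dominant.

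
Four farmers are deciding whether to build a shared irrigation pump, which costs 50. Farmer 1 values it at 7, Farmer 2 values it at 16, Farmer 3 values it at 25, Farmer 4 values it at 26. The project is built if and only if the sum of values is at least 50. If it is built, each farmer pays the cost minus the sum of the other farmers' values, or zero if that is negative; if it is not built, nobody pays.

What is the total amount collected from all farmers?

Total value 74 ≥ cost 50, so it is built.
Farmer 1: others sum to 67; max(0, 50 - 67) = 0.
Farmer 2: others sum to 58; max(0, 50 - 58) = 0.
Farmer 3: others sum to 49; max(0, 50 - 49) = 1.
Farmer 4: others sum to 48; max(0, 50 - 48) = 2.
Total collected = 0 + 0 + 1 + 2 = 3.

3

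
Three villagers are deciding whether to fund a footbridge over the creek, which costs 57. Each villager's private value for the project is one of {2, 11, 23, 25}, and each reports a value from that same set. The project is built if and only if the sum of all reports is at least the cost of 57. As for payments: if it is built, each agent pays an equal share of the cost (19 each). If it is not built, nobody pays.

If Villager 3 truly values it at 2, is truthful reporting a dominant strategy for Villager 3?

Check each profile of the others' reports and compare truth against every alternative report.
Others report (23, 23): truth gives 0, best alternative gives -17.
Others report (23, 25): truth gives 0, best alternative gives -17.
Others report (25, 23): truth gives 0, best alternative gives -17.
Others report (25, 25): truth gives 0, best alternative gives -17.
Others report (2, 2): truth gives 0, best alternative gives 0.
Others report (2, 11): truth gives 0, best alternative gives 0.
(Remaining 10 profiles checked similarly; truth is weakly best in each.)
In every case the truthful report is at least as good as any alternative, so it is a dominant strategy.

Yes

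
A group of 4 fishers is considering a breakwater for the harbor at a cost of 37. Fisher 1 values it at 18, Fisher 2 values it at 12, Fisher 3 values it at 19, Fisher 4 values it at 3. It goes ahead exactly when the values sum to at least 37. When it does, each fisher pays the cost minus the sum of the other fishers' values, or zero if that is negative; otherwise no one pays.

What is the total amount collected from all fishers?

7

Total value 52 ≥ cost 37, so it is built.
Fisher 1: others sum to 34; max(0, 37 - 34) = 3.
Fisher 2: others sum to 40; max(0, 37 - 40) = 0.
Fisher 3: others sum to 33; max(0, 37 - 33) = 4.
Fisher 4: others sum to 49; max(0, 37 - 49) = 0.
Total collected = 3 + 0 + 4 + 0 = 7.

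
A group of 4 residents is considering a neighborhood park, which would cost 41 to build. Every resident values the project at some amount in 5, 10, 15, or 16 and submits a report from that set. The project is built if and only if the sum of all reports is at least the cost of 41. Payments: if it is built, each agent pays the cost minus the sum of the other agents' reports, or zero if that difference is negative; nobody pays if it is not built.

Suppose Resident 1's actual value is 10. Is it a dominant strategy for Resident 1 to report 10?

Check each profile of the others' reports and compare truth against every alternative report.
Others report (10, 15, 16): truth gives 10, best alternative gives 10.
Others report (10, 16, 15): truth gives 10, best alternative gives 10.
Others report (10, 16, 16): truth gives 10, best alternative gives 10.
Others report (15, 10, 16): truth gives 10, best alternative gives 10.
Others report (15, 15, 15): truth gives 10, best alternative gives 10.
Others report (15, 15, 16): truth gives 10, best alternative gives 10.
(Remaining 58 profiles checked similarly; truth is weakly best in each.)
In every case the truthful report is at least as good as any alternative, so it is a dominant strategy.

Yes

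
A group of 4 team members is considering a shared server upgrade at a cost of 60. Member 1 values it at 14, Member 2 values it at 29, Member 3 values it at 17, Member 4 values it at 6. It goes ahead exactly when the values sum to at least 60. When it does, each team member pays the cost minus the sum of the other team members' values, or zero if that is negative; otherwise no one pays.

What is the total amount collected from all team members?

42

Total value 66 ≥ cost 60, so it is built.
Member 1: others sum to 52; max(0, 60 - 52) = 8.
Member 2: others sum to 37; max(0, 60 - 37) = 23.
Member 3: others sum to 49; max(0, 60 - 49) = 11.
Member 4: others sum to 60; max(0, 60 - 60) = 0.
Total collected = 8 + 23 + 11 + 0 = 42.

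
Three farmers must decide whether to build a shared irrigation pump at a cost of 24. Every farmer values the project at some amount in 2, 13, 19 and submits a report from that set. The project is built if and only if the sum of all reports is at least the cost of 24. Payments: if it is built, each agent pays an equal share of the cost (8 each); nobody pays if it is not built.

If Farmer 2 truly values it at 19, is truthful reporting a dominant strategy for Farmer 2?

Check each profile of the others' reports and compare truth against every alternative report.
Others report (2, 13): truth gives 11, best alternative gives 11.
Others report (2, 19): truth gives 11, best alternative gives 11.
Others report (13, 2): truth gives 11, best alternative gives 11.
Others report (13, 13): truth gives 11, best alternative gives 11.
Others report (13, 19): truth gives 11, best alternative gives 11.
Others report (19, 2): truth gives 11, best alternative gives 11.
(Remaining 3 profiles checked similarly; truth is weakly best in each.)
In every case the truthful report is at least as good as any alternative, so it is a dominant strategy.

Yes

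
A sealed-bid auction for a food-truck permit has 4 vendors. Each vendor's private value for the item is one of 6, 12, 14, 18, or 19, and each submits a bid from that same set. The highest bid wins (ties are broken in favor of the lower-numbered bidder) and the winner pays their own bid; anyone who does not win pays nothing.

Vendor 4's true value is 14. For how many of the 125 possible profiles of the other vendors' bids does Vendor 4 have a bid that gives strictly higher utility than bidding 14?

1

Others bid (6, 6, 6): truth gives 0; bid 12 gives 2 > 0. Violating.
Others bid (6, 6, 12): truth gives 0; no alternative beats it.
Others bid (6, 6, 14): truth gives 0; no alternative beats it.
(Checking all 125 profiles: 1 has a profitable deviation, 124 do not.)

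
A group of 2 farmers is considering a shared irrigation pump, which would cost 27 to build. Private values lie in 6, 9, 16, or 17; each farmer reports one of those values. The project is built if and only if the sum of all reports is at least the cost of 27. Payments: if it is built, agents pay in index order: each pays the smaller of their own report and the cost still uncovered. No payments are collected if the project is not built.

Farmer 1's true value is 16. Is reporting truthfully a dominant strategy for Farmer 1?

Check each profile of the others' reports and compare truth against every alternative report.
Others report (6): truth gives 0, best alternative gives 0.
Others report (9): truth gives 0, best alternative gives 0.
Others report (16): truth gives 0, best alternative gives 0.
Others report (17): truth gives 0, best alternative gives 0.
In every case the truthful report is at least as good as any alternative, so it is a dominant strategy.

Yes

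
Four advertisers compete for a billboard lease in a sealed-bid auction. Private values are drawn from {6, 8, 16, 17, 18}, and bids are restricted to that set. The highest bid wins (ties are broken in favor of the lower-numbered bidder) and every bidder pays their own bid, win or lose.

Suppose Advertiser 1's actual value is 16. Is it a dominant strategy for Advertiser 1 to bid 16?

No

Consider the case where Advertiser 2 bids 6, Advertiser 3 bids 6 and Advertiser 4 bids 6.
Truthful bid 16: wins, pays 16, utility 16 - 16 = 0.
Bid 6 instead: wins, pays 6, utility 16 - 6 = 10.
Since 10 > 0, bidding 6 is strictly better here, so truthful bidding is not dominant.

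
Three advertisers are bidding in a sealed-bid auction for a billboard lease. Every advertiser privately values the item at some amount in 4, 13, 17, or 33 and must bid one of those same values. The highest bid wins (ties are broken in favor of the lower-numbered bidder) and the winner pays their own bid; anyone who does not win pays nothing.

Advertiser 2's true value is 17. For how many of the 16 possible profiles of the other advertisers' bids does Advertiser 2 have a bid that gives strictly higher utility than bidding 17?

Others bid (4, 4): truth gives 0; bid 13 gives 4 > 0. Violating.
Others bid (4, 13): truth gives 0; bid 13 gives 4 > 0. Violating.
Others bid (4, 17): truth gives 0; no alternative beats it.
Others bid (4, 33): truth gives 0; no alternative beats it.
(Checking all 16 profiles: 2 have a profitable deviation, 14 do not.)

2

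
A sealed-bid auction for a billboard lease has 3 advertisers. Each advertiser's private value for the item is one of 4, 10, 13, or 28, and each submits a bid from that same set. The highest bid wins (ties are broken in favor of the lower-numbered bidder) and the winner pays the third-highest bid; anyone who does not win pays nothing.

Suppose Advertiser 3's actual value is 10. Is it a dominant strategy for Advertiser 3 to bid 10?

No

Consider the case where Advertiser 1 bids 4 and Advertiser 2 bids 10.
Truthful bid 10: loses, pays 0, utility 0.
Bid 13 instead: wins, pays 4, utility 10 - 4 = 6.
Since 6 > 0, bidding 13 is strictly better here, so truthful bidding is not dominant.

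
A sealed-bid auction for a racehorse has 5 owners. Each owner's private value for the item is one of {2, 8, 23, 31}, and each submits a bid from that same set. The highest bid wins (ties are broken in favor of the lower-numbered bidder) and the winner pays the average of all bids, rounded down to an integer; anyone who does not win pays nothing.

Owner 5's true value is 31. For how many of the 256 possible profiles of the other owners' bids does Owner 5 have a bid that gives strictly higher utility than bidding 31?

16

Others bid (2, 2, 2, 2): truth gives 24; bid 8 gives 28 > 24. Violating.
Others bid (2, 2, 2, 8): truth gives 22; bid 23 gives 24 > 22. Violating.
Others bid (2, 2, 8, 2): truth gives 22; bid 23 gives 24 > 22. Violating.
Others bid (2, 2, 8, 8): truth gives 21; bid 23 gives 23 > 21. Violating.
Others bid (2, 2, 2, 23): truth gives 19; no alternative beats it.
Others bid (2, 2, 2, 31): truth gives 0; no alternative beats it.
(Checking all 256 profiles: 16 have a profitable deviation, 240 do not.)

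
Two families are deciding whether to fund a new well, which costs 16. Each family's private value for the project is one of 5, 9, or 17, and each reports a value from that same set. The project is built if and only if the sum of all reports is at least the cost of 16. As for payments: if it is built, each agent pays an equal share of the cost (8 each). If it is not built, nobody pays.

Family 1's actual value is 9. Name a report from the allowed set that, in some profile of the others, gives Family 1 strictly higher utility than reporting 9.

Suppose Family 2 reports 5.
Report 9: project not built, utility 0.
Report 17: project built, pays 8, utility 9 - 8 = 1.
So reporting 17 beats truth here (1 > 0).

17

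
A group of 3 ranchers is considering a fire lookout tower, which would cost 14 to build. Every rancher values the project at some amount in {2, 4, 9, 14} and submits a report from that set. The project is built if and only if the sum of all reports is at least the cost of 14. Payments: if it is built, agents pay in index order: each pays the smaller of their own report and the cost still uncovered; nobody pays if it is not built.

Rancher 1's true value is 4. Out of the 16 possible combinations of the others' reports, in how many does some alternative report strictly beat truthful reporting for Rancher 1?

Others report (2, 14): truth gives 0; report 2 gives 2 > 0. Violating.
Others report (4, 9): truth gives 0; report 2 gives 2 > 0. Violating.
Others report (4, 14): truth gives 0; report 2 gives 2 > 0. Violating.
Others report (9, 4): truth gives 0; report 2 gives 2 > 0. Violating.
Others report (2, 2): truth gives 0; no alternative beats it.
Others report (2, 4): truth gives 0; no alternative beats it.
(Checking all 16 profiles: 10 have a profitable deviation, 6 do not.)

10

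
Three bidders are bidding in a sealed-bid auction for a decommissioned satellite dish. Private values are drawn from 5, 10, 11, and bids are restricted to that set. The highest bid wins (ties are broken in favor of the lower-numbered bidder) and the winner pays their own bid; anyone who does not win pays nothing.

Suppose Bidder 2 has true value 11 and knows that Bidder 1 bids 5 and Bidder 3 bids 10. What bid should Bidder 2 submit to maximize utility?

10

Bid 5: loses, pays 0, utility 0.
Bid 10: wins, pays 10, utility 11 - 10 = 1.
Bid 11: wins, pays 11, utility 11 - 11 = 0.
The best choice is 10 with utility 1.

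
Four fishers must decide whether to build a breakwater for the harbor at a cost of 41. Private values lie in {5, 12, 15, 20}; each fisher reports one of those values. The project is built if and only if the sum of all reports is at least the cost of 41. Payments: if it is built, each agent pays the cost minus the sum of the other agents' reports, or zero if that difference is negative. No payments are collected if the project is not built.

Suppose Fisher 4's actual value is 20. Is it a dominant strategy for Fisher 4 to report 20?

Check each profile of the others' reports and compare truth against every alternative report.
Others report (5, 5, 15): truth gives 4, best alternative gives 0.
Others report (5, 15, 5): truth gives 4, best alternative gives 0.
Others report (15, 5, 5): truth gives 4, best alternative gives 0.
Others report (5, 5, 12): truth gives 1, best alternative gives 0.
Others report (5, 12, 5): truth gives 1, best alternative gives 0.
Others report (12, 5, 5): truth gives 1, best alternative gives 0.
(Remaining 58 profiles checked similarly; truth is weakly best in each.)
In every case the truthful report is at least as good as any alternative, so it is a dominant strategy.

Yes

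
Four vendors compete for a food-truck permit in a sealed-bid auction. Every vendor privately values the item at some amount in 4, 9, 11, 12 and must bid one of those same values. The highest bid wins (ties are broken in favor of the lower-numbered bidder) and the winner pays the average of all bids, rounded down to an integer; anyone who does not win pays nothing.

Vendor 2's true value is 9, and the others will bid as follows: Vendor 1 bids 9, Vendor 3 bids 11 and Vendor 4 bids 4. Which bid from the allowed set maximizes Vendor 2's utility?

11

Bid 4: loses, pays 0, utility 0.
Bid 9: loses, pays 0, utility 0.
Bid 11: wins, pays 8, utility 9 - 8 = 1.
Bid 12: wins, pays 9, utility 9 - 9 = 0.
The best choice is 11 with utility 1.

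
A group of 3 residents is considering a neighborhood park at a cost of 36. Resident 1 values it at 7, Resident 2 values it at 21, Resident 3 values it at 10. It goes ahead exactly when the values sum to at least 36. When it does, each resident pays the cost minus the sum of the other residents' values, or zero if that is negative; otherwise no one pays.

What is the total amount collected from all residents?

32

Total value 38 ≥ cost 36, so it is built.
Resident 1: others sum to 31; max(0, 36 - 31) = 5.
Resident 2: others sum to 17; max(0, 36 - 17) = 19.
Resident 3: others sum to 28; max(0, 36 - 28) = 8.
Total collected = 5 + 19 + 8 = 32.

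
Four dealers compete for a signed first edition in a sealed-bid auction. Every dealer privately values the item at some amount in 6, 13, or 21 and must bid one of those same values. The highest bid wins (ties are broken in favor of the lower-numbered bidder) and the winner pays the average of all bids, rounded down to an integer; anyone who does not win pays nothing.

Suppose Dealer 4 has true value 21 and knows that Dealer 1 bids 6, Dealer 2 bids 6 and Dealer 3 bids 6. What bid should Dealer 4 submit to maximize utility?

13

Bid 6: loses, pays 0, utility 0.
Bid 13: wins, pays 7, utility 21 - 7 = 14.
Bid 21: wins, pays 9, utility 21 - 9 = 12.
The best choice is 13 with utility 14.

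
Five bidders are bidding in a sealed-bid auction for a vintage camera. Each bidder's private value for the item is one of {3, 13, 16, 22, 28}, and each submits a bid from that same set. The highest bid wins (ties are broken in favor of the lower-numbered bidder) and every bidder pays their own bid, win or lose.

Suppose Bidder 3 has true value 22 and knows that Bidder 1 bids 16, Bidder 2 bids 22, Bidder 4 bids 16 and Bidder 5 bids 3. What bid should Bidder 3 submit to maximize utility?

Bid 3: loses but pays 3, utility -3.
Bid 13: loses but pays 13, utility -13.
Bid 16: loses but pays 16, utility -16.
Bid 22: loses but pays 22, utility -22.
Bid 28: wins, pays 28, utility 22 - 28 = -6.
The best choice is 3 with utility -3.

3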